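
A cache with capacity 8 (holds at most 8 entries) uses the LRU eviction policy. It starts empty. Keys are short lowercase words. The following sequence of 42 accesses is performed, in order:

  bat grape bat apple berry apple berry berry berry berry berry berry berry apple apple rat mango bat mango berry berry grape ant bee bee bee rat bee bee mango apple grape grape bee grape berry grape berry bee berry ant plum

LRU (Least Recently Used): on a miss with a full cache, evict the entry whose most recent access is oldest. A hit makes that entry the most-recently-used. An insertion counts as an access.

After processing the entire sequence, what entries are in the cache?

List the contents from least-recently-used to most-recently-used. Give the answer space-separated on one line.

LRU simulation (capacity=8):
  1. access bat: MISS. Cache (LRU->MRU): [bat]
  2. access grape: MISS. Cache (LRU->MRU): [bat grape]
  3. access bat: HIT. Cache (LRU->MRU): [grape bat]
  4. access apple: MISS. Cache (LRU->MRU): [grape bat apple]
  5. access berry: MISS. Cache (LRU->MRU): [grape bat apple berry]
  6. access apple: HIT. Cache (LRU->MRU): [grape bat berry apple]
  7. access berry: HIT. Cache (LRU->MRU): [grape bat apple berry]
  8. access berry: HIT. Cache (LRU->MRU): [grape bat apple berry]
  9. access berry: HIT. Cache (LRU->MRU): [grape bat apple berry]
  10. access berry: HIT. Cache (LRU->MRU): [grape bat apple berry]
  11. access berry: HIT. Cache (LRU->MRU): [grape bat apple berry]
  12. access berry: HIT. Cache (LRU->MRU): [grape bat apple berry]
  13. access berry: HIT. Cache (LRU->MRU): [grape bat apple berry]
  14. access apple: HIT. Cache (LRU->MRU): [grape bat berry apple]
  15. access apple: HIT. Cache (LRU->MRU): [grape bat berry apple]
  16. access rat: MISS. Cache (LRU->MRU): [grape bat berry apple rat]
  17. access mango: MISS. Cache (LRU->MRU): [grape bat berry apple rat mango]
  18. access bat: HIT. Cache (LRU->MRU): [grape berry apple rat mango bat]
  19. access mango: HIT. Cache (LRU->MRU): [grape berry apple rat bat mango]
  20. access berry: HIT. Cache (LRU->MRU): [grape apple rat bat mango berry]
  21. access berry: HIT. Cache (LRU->MRU): [grape apple rat bat mango berry]
  22. access grape: HIT. Cache (LRU->MRU): [apple rat bat mango berry grape]
  23. access ant: MISS. Cache (LRU->MRU): [apple rat bat mango berry grape ant]
  24. access bee: MISS. Cache (LRU->MRU): [apple rat bat mango berry grape ant bee]
  25. access bee: HIT. Cache (LRU->MRU): [apple rat bat mango berry grape ant bee]
  26. access bee: HIT. Cache (LRU->MRU): [apple rat bat mango berry grape ant bee]
  27. access rat: HIT. Cache (LRU->MRU): [apple bat mango berry grape ant bee rat]
  28. access bee: HIT. Cache (LRU->MRU): [apple bat mango berry grape ant rat bee]
  29. access bee: HIT. Cache (LRU->MRU): [apple bat mango berry grape ant rat bee]
  30. access mango: HIT. Cache (LRU->MRU): [apple bat berry grape ant rat bee mango]
  31. access apple: HIT. Cache (LRU->MRU): [bat berry grape ant rat bee mango apple]
  32. access grape: HIT. Cache (LRU->MRU): [bat berry ant rat bee mango apple grape]
  33. access grape: HIT. Cache (LRU->MRU): [bat berry ant rat bee mango apple grape]
  34. access bee: HIT. Cache (LRU->MRU): [bat berry ant rat mango apple grape bee]
  35. access grape: HIT. Cache (LRU->MRU): [bat berry ant rat mango apple bee grape]
  36. access berry: HIT. Cache (LRU->MRU): [bat ant rat mango apple bee grape berry]
  37. access grape: HIT. Cache (LRU->MRU): [bat ant rat mango apple bee berry grape]
  38. access berry: HIT. Cache (LRU->MRU): [bat ant rat mango apple bee grape berry]
  39. access bee: HIT. Cache (LRU->MRU): [bat ant rat mango apple grape berry bee]
  40. access berry: HIT. Cache (LRU->MRU): [bat ant rat mango apple grape bee berry]
  41. access ant: HIT. Cache (LRU->MRU): [bat rat mango apple grape bee berry ant]
  42. access plum: MISS, evict bat. Cache (LRU->MRU): [rat mango apple grape bee berry ant plum]
Total: 33 hits, 9 misses, 1 evictions

Answer: rat mango apple grape bee berry ant plum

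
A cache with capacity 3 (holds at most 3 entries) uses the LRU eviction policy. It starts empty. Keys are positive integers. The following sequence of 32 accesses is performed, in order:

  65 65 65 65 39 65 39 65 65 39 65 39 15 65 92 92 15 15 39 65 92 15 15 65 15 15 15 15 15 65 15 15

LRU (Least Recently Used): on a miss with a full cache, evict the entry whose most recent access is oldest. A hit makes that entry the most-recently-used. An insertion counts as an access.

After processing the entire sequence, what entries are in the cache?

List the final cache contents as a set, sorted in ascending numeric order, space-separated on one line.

LRU simulation (capacity=3):
  1. access 65: MISS. Cache (LRU->MRU): [65]
  2. access 65: HIT. Cache (LRU->MRU): [65]
  3. access 65: HIT. Cache (LRU->MRU): [65]
  4. access 65: HIT. Cache (LRU->MRU): [65]
  5. access 39: MISS. Cache (LRU->MRU): [65 39]
  6. access 65: HIT. Cache (LRU->MRU): [39 65]
  7. access 39: HIT. Cache (LRU->MRU): [65 39]
  8. access 65: HIT. Cache (LRU->MRU): [39 65]
  9. access 65: HIT. Cache (LRU->MRU): [39 65]
  10. access 39: HIT. Cache (LRU->MRU): [65 39]
  11. access 65: HIT. Cache (LRU->MRU): [39 65]
  12. access 39: HIT. Cache (LRU->MRU): [65 39]
  13. access 15: MISS. Cache (LRU->MRU): [65 39 15]
  14. access 65: HIT. Cache (LRU->MRU): [39 15 65]
  15. access 92: MISS, evict 39. Cache (LRU->MRU): [15 65 92]
  16. access 92: HIT. Cache (LRU->MRU): [15 65 92]
  17. access 15: HIT. Cache (LRU->MRU): [65 92 15]
  18. access 15: HIT. Cache (LRU->MRU): [65 92 15]
  19. access 39: MISS, evict 65. Cache (LRU->MRU): [92 15 39]
  20. access 65: MISS, evict 92. Cache (LRU->MRU): [15 39 65]
  21. access 92: MISS, evict 15. Cache (LRU->MRU): [39 65 92]
  22. access 15: MISS, evict 39. Cache (LRU->MRU): [65 92 15]
  23. access 15: HIT. Cache (LRU->MRU): [65 92 15]
  24. access 65: HIT. Cache (LRU->MRU): [92 15 65]
  25. access 15: HIT. Cache (LRU->MRU): [92 65 15]
  26. access 15: HIT. Cache (LRU->MRU): [92 65 15]
  27. access 15: HIT. Cache (LRU->MRU): [92 65 15]
  28. access 15: HIT. Cache (LRU->MRU): [92 65 15]
  29. access 15: HIT. Cache (LRU->MRU): [92 65 15]
  30. access 65: HIT. Cache (LRU->MRU): [92 15 65]
  31. access 15: HIT. Cache (LRU->MRU): [92 65 15]
  32. access 15: HIT. Cache (LRU->MRU): [92 65 15]
Total: 24 hits, 8 misses, 5 evictions

Answer: 15 65 92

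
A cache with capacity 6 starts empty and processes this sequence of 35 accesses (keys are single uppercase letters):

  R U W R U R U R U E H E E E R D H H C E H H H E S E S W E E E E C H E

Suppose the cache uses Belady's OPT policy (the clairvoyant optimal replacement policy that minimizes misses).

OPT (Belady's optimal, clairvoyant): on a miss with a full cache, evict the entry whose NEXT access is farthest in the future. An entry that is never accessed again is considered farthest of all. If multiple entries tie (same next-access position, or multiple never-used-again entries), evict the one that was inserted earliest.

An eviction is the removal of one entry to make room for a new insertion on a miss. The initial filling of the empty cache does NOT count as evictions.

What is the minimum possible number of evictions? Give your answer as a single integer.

OPT (Belady) simulation (capacity=6):
  1. access R: MISS. Cache: [R]
  2. access U: MISS. Cache: [R U]
  3. access W: MISS. Cache: [R U W]
  4. access R: HIT. Next use of R: step 6. Cache: [R U W]
  5. access U: HIT. Next use of U: step 7. Cache: [R U W]
  6. access R: HIT. Next use of R: step 8. Cache: [R U W]
  7. access U: HIT. Next use of U: step 9. Cache: [R U W]
  8. access R: HIT. Next use of R: step 15. Cache: [R U W]
  9. access U: HIT. Next use of U: never. Cache: [R U W]
  10. access E: MISS. Cache: [R U W E]
  11. access H: MISS. Cache: [R U W E H]
  12. access E: HIT. Next use of E: step 13. Cache: [R U W E H]
  13. access E: HIT. Next use of E: step 14. Cache: [R U W E H]
  14. access E: HIT. Next use of E: step 20. Cache: [R U W E H]
  15. access R: HIT. Next use of R: never. Cache: [R U W E H]
  16. access D: MISS. Cache: [R U W E H D]
  17. access H: HIT. Next use of H: step 18. Cache: [R U W E H D]
  18. access H: HIT. Next use of H: step 21. Cache: [R U W E H D]
  19. access C: MISS, evict R (next use: never). Cache: [U W E H D C]
  20. access E: HIT. Next use of E: step 24. Cache: [U W E H D C]
  21. access H: HIT. Next use of H: step 22. Cache: [U W E H D C]
  22. access H: HIT. Next use of H: step 23. Cache: [U W E H D C]
  23. access H: HIT. Next use of H: step 34. Cache: [U W E H D C]
  24. access E: HIT. Next use of E: step 26. Cache: [U W E H D C]
  25. access S: MISS, evict U (next use: never). Cache: [W E H D C S]
  26. access E: HIT. Next use of E: step 29. Cache: [W E H D C S]
  27. access S: HIT. Next use of S: never. Cache: [W E H D C S]
  28. access W: HIT. Next use of W: never. Cache: [W E H D C S]
  29. access E: HIT. Next use of E: step 30. Cache: [W E H D C S]
  30. access E: HIT. Next use of E: step 31. Cache: [W E H D C S]
  31. access E: HIT. Next use of E: step 32. Cache: [W E H D C S]
  32. access E: HIT. Next use of E: step 35. Cache: [W E H D C S]
  33. access C: HIT. Next use of C: never. Cache: [W E H D C S]
  34. access H: HIT. Next use of H: never. Cache: [W E H D C S]
  35. access E: HIT. Next use of E: never. Cache: [W E H D C S]
Total: 27 hits, 8 misses, 2 evictions

Answer: 2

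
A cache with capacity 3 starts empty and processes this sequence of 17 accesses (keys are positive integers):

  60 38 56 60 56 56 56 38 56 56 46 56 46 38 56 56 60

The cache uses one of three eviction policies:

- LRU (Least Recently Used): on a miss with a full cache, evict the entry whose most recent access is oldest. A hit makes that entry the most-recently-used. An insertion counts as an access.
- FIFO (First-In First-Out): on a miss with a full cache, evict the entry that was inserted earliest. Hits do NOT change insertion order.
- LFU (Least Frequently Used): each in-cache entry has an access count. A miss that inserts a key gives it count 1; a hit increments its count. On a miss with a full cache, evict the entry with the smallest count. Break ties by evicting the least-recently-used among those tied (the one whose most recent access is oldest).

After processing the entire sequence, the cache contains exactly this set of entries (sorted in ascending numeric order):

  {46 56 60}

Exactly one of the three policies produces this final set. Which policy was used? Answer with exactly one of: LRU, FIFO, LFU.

Simulating under each policy and comparing final sets:
  LRU: final set = {38 56 60} -> differs
  FIFO: final set = {46 56 60} -> MATCHES target
  LFU: final set = {38 56 60} -> differs
Only FIFO produces the target set.

Answer: FIFO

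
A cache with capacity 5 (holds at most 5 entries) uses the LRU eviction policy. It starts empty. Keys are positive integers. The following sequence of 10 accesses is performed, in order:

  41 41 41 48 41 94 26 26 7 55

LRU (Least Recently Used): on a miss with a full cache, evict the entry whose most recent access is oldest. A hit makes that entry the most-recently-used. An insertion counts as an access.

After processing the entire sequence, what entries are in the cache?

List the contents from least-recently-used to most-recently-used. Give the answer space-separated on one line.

LRU simulation (capacity=5):
  1. access 41: MISS. Cache (LRU->MRU): [41]
  2. access 41: HIT. Cache (LRU->MRU): [41]
  3. access 41: HIT. Cache (LRU->MRU): [41]
  4. access 48: MISS. Cache (LRU->MRU): [41 48]
  5. access 41: HIT. Cache (LRU->MRU): [48 41]
  6. access 94: MISS. Cache (LRU->MRU): [48 41 94]
  7. access 26: MISS. Cache (LRU->MRU): [48 41 94 26]
  8. access 26: HIT. Cache (LRU->MRU): [48 41 94 26]
  9. access 7: MISS. Cache (LRU->MRU): [48 41 94 26 7]
  10. access 55: MISS, evict 48. Cache (LRU->MRU): [41 94 26 7 55]
Total: 4 hits, 6 misses, 1 evictions

Answer: 41 94 26 7 55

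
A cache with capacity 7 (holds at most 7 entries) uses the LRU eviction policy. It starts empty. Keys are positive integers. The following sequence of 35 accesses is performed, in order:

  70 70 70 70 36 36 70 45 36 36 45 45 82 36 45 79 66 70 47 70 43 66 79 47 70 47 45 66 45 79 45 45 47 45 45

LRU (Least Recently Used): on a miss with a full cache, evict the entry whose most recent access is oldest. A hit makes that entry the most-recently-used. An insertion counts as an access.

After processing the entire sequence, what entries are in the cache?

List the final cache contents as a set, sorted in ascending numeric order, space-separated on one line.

LRU simulation (capacity=7):
  1. access 70: MISS. Cache (LRU->MRU): [70]
  2. access 70: HIT. Cache (LRU->MRU): [70]
  3. access 70: HIT. Cache (LRU->MRU): [70]
  4. access 70: HIT. Cache (LRU->MRU): [70]
  5. access 36: MISS. Cache (LRU->MRU): [70 36]
  6. access 36: HIT. Cache (LRU->MRU): [70 36]
  7. access 70: HIT. Cache (LRU->MRU): [36 70]
  8. access 45: MISS. Cache (LRU->MRU): [36 70 45]
  9. access 36: HIT. Cache (LRU->MRU): [70 45 36]
  10. access 36: HIT. Cache (LRU->MRU): [70 45 36]
  11. access 45: HIT. Cache (LRU->MRU): [70 36 45]
  12. access 45: HIT. Cache (LRU->MRU): [70 36 45]
  13. access 82: MISS. Cache (LRU->MRU): [70 36 45 82]
  14. access 36: HIT. Cache (LRU->MRU): [70 45 82 36]
  15. access 45: HIT. Cache (LRU->MRU): [70 82 36 45]
  16. access 79: MISS. Cache (LRU->MRU): [70 82 36 45 79]
  17. access 66: MISS. Cache (LRU->MRU): [70 82 36 45 79 66]
  18. access 70: HIT. Cache (LRU->MRU): [82 36 45 79 66 70]
  19. access 47: MISS. Cache (LRU->MRU): [82 36 45 79 66 70 47]
  20. access 70: HIT. Cache (LRU->MRU): [82 36 45 79 66 47 70]
  21. access 43: MISS, evict 82. Cache (LRU->MRU): [36 45 79 66 47 70 43]
  22. access 66: HIT. Cache (LRU->MRU): [36 45 79 47 70 43 66]
  23. access 79: HIT. Cache (LRU->MRU): [36 45 47 70 43 66 79]
  24. access 47: HIT. Cache (LRU->MRU): [36 45 70 43 66 79 47]
  25. access 70: HIT. Cache (LRU->MRU): [36 45 43 66 79 47 70]
  26. access 47: HIT. Cache (LRU->MRU): [36 45 43 66 79 70 47]
  27. access 45: HIT. Cache (LRU->MRU): [36 43 66 79 70 47 45]
  28. access 66: HIT. Cache (LRU->MRU): [36 43 79 70 47 45 66]
  29. access 45: HIT. Cache (LRU->MRU): [36 43 79 70 47 66 45]
  30. access 79: HIT. Cache (LRU->MRU): [36 43 70 47 66 45 79]
  31. access 45: HIT. Cache (LRU->MRU): [36 43 70 47 66 79 45]
  32. access 45: HIT. Cache (LRU->MRU): [36 43 70 47 66 79 45]
  33. access 47: HIT. Cache (LRU->MRU): [36 43 70 66 79 45 47]
  34. access 45: HIT. Cache (LRU->MRU): [36 43 70 66 79 47 45]
  35. access 45: HIT. Cache (LRU->MRU): [36 43 70 66 79 47 45]
Total: 27 hits, 8 misses, 1 evictions

Answer: 36 43 45 47 66 70 79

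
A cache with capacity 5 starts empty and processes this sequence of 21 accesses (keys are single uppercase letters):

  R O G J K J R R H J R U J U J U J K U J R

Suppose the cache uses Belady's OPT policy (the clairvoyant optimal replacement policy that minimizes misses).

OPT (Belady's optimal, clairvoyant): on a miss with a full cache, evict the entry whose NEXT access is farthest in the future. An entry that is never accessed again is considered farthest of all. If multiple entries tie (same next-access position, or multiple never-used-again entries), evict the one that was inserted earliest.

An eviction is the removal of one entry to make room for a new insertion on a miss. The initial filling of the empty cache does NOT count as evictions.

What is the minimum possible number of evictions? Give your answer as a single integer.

OPT (Belady) simulation (capacity=5):
  1. access R: MISS. Cache: [R]
  2. access O: MISS. Cache: [R O]
  3. access G: MISS. Cache: [R O G]
  4. access J: MISS. Cache: [R O G J]
  5. access K: MISS. Cache: [R O G J K]
  6. access J: HIT. Next use of J: step 10. Cache: [R O G J K]
  7. access R: HIT. Next use of R: step 8. Cache: [R O G J K]
  8. access R: HIT. Next use of R: step 11. Cache: [R O G J K]
  9. access H: MISS, evict O (next use: never). Cache: [R G J K H]
  10. access J: HIT. Next use of J: step 13. Cache: [R G J K H]
  11. access R: HIT. Next use of R: step 21. Cache: [R G J K H]
  12. access U: MISS, evict G (next use: never). Cache: [R J K H U]
  13. access J: HIT. Next use of J: step 15. Cache: [R J K H U]
  14. access U: HIT. Next use of U: step 16. Cache: [R J K H U]
  15. access J: HIT. Next use of J: step 17. Cache: [R J K H U]
  16. access U: HIT. Next use of U: step 19. Cache: [R J K H U]
  17. access J: HIT. Next use of J: step 20. Cache: [R J K H U]
  18. access K: HIT. Next use of K: never. Cache: [R J K H U]
  19. access U: HIT. Next use of U: never. Cache: [R J K H U]
  20. access J: HIT. Next use of J: never. Cache: [R J K H U]
  21. access R: HIT. Next use of R: never. Cache: [R J K H U]
Total: 14 hits, 7 misses, 2 evictions

Answer: 2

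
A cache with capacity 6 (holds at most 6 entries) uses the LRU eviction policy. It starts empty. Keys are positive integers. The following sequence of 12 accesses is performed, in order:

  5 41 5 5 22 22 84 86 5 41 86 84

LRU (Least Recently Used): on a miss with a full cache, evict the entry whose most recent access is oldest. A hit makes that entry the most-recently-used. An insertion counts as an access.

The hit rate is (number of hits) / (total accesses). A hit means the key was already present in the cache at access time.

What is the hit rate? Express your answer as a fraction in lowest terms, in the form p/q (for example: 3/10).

Answer: 7/12

Derivation:
LRU simulation (capacity=6):
  1. access 5: MISS. Cache (LRU->MRU): [5]
  2. access 41: MISS. Cache (LRU->MRU): [5 41]
  3. access 5: HIT. Cache (LRU->MRU): [41 5]
  4. access 5: HIT. Cache (LRU->MRU): [41 5]
  5. access 22: MISS. Cache (LRU->MRU): [41 5 22]
  6. access 22: HIT. Cache (LRU->MRU): [41 5 22]
  7. access 84: MISS. Cache (LRU->MRU): [41 5 22 84]
  8. access 86: MISS. Cache (LRU->MRU): [41 5 22 84 86]
  9. access 5: HIT. Cache (LRU->MRU): [41 22 84 86 5]
  10. access 41: HIT. Cache (LRU->MRU): [22 84 86 5 41]
  11. access 86: HIT. Cache (LRU->MRU): [22 84 5 41 86]
  12. access 84: HIT. Cache (LRU->MRU): [22 5 41 86 84]
Total: 7 hits, 5 misses, 0 evictions

Hit rate = 7/12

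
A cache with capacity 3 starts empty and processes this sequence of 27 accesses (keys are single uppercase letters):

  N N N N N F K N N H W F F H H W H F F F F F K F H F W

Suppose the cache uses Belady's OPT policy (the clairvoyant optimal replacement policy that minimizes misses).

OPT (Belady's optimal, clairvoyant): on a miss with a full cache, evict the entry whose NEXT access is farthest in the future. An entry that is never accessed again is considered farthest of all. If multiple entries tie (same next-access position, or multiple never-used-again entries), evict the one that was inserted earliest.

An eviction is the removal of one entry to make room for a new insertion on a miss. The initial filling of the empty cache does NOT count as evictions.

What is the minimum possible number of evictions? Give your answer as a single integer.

Answer: 4

Derivation:
OPT (Belady) simulation (capacity=3):
  1. access N: MISS. Cache: [N]
  2. access N: HIT. Next use of N: step 3. Cache: [N]
  3. access N: HIT. Next use of N: step 4. Cache: [N]
  4. access N: HIT. Next use of N: step 5. Cache: [N]
  5. access N: HIT. Next use of N: step 8. Cache: [N]
  6. access F: MISS. Cache: [N F]
  7. access K: MISS. Cache: [N F K]
  8. access N: HIT. Next use of N: step 9. Cache: [N F K]
  9. access N: HIT. Next use of N: never. Cache: [N F K]
  10. access H: MISS, evict N (next use: never). Cache: [F K H]
  11. access W: MISS, evict K (next use: step 23). Cache: [F H W]
  12. access F: HIT. Next use of F: step 13. Cache: [F H W]
  13. access F: HIT. Next use of F: step 18. Cache: [F H W]
  14. access H: HIT. Next use of H: step 15. Cache: [F H W]
  15. access H: HIT. Next use of H: step 17. Cache: [F H W]
  16. access W: HIT. Next use of W: step 27. Cache: [F H W]
  17. access H: HIT. Next use of H: step 25. Cache: [F H W]
  18. access F: HIT. Next use of F: step 19. Cache: [F H W]
  19. access F: HIT. Next use of F: step 20. Cache: [F H W]
  20. access F: HIT. Next use of F: step 21. Cache: [F H W]
  21. access F: HIT. Next use of F: step 22. Cache: [F H W]
  22. access F: HIT. Next use of F: step 24. Cache: [F H W]
  23. access K: MISS, evict W (next use: step 27). Cache: [F H K]
  24. access F: HIT. Next use of F: step 26. Cache: [F H K]
  25. access H: HIT. Next use of H: never. Cache: [F H K]
  26. access F: HIT. Next use of F: never. Cache: [F H K]
  27. access W: MISS, evict F (next use: never). Cache: [H K W]
Total: 20 hits, 7 misses, 4 evictions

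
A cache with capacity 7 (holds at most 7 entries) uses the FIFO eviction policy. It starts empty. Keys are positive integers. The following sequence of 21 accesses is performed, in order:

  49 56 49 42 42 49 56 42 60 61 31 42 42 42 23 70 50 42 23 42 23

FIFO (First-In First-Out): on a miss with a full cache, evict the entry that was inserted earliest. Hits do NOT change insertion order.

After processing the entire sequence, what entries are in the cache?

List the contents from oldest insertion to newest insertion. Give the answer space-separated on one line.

FIFO simulation (capacity=7):
  1. access 49: MISS. Cache (old->new): [49]
  2. access 56: MISS. Cache (old->new): [49 56]
  3. access 49: HIT. Cache (old->new): [49 56]
  4. access 42: MISS. Cache (old->new): [49 56 42]
  5. access 42: HIT. Cache (old->new): [49 56 42]
  6. access 49: HIT. Cache (old->new): [49 56 42]
  7. access 56: HIT. Cache (old->new): [49 56 42]
  8. access 42: HIT. Cache (old->new): [49 56 42]
  9. access 60: MISS. Cache (old->new): [49 56 42 60]
  10. access 61: MISS. Cache (old->new): [49 56 42 60 61]
  11. access 31: MISS. Cache (old->new): [49 56 42 60 61 31]
  12. access 42: HIT. Cache (old->new): [49 56 42 60 61 31]
  13. access 42: HIT. Cache (old->new): [49 56 42 60 61 31]
  14. access 42: HIT. Cache (old->new): [49 56 42 60 61 31]
  15. access 23: MISS. Cache (old->new): [49 56 42 60 61 31 23]
  16. access 70: MISS, evict 49. Cache (old->new): [56 42 60 61 31 23 70]
  17. access 50: MISS, evict 56. Cache (old->new): [42 60 61 31 23 70 50]
  18. access 42: HIT. Cache (old->new): [42 60 61 31 23 70 50]
  19. access 23: HIT. Cache (old->new): [42 60 61 31 23 70 50]
  20. access 42: HIT. Cache (old->new): [42 60 61 31 23 70 50]
  21. access 23: HIT. Cache (old->new): [42 60 61 31 23 70 50]
Total: 12 hits, 9 misses, 2 evictions

Answer: 42 60 61 31 23 70 50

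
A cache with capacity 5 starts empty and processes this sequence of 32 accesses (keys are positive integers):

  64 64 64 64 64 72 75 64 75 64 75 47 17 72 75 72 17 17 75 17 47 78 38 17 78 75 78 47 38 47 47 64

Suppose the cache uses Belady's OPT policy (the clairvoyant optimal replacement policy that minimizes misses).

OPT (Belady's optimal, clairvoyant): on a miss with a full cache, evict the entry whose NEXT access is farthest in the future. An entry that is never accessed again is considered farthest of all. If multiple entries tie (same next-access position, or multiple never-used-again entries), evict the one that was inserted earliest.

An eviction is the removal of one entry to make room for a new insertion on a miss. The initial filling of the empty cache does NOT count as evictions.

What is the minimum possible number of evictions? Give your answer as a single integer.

OPT (Belady) simulation (capacity=5):
  1. access 64: MISS. Cache: [64]
  2. access 64: HIT. Next use of 64: step 3. Cache: [64]
  3. access 64: HIT. Next use of 64: step 4. Cache: [64]
  4. access 64: HIT. Next use of 64: step 5. Cache: [64]
  5. access 64: HIT. Next use of 64: step 8. Cache: [64]
  6. access 72: MISS. Cache: [64 72]
  7. access 75: MISS. Cache: [64 72 75]
  8. access 64: HIT. Next use of 64: step 10. Cache: [64 72 75]
  9. access 75: HIT. Next use of 75: step 11. Cache: [64 72 75]
  10. access 64: HIT. Next use of 64: step 32. Cache: [64 72 75]
  11. access 75: HIT. Next use of 75: step 15. Cache: [64 72 75]
  12. access 47: MISS. Cache: [64 72 75 47]
  13. access 17: MISS. Cache: [64 72 75 47 17]
  14. access 72: HIT. Next use of 72: step 16. Cache: [64 72 75 47 17]
  15. access 75: HIT. Next use of 75: step 19. Cache: [64 72 75 47 17]
  16. access 72: HIT. Next use of 72: never. Cache: [64 72 75 47 17]
  17. access 17: HIT. Next use of 17: step 18. Cache: [64 72 75 47 17]
  18. access 17: HIT. Next use of 17: step 20. Cache: [64 72 75 47 17]
  19. access 75: HIT. Next use of 75: step 26. Cache: [64 72 75 47 17]
  20. access 17: HIT. Next use of 17: step 24. Cache: [64 72 75 47 17]
  21. access 47: HIT. Next use of 47: step 28. Cache: [64 72 75 47 17]
  22. access 78: MISS, evict 72 (next use: never). Cache: [64 75 47 17 78]
  23. access 38: MISS, evict 64 (next use: step 32). Cache: [75 47 17 78 38]
  24. access 17: HIT. Next use of 17: never. Cache: [75 47 17 78 38]
  25. access 78: HIT. Next use of 78: step 27. Cache: [75 47 17 78 38]
  26. access 75: HIT. Next use of 75: never. Cache: [75 47 17 78 38]
  27. access 78: HIT. Next use of 78: never. Cache: [75 47 17 78 38]
  28. access 47: HIT. Next use of 47: step 30. Cache: [75 47 17 78 38]
  29. access 38: HIT. Next use of 38: never. Cache: [75 47 17 78 38]
  30. access 47: HIT. Next use of 47: step 31. Cache: [75 47 17 78 38]
  31. access 47: HIT. Next use of 47: never. Cache: [75 47 17 78 38]
  32. access 64: MISS, evict 75 (next use: never). Cache: [47 17 78 38 64]
Total: 24 hits, 8 misses, 3 evictions

Answer: 3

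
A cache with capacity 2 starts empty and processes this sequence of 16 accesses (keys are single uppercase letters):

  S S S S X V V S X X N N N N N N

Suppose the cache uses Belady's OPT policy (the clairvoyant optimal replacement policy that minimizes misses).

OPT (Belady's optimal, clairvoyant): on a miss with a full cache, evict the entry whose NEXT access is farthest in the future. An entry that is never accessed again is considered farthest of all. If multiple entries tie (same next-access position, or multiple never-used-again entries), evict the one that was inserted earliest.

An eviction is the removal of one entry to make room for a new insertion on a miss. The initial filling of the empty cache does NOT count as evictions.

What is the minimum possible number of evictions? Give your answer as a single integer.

OPT (Belady) simulation (capacity=2):
  1. access S: MISS. Cache: [S]
  2. access S: HIT. Next use of S: step 3. Cache: [S]
  3. access S: HIT. Next use of S: step 4. Cache: [S]
  4. access S: HIT. Next use of S: step 8. Cache: [S]
  5. access X: MISS. Cache: [S X]
  6. access V: MISS, evict X (next use: step 9). Cache: [S V]
  7. access V: HIT. Next use of V: never. Cache: [S V]
  8. access S: HIT. Next use of S: never. Cache: [S V]
  9. access X: MISS, evict S (next use: never). Cache: [V X]
  10. access X: HIT. Next use of X: never. Cache: [V X]
  11. access N: MISS, evict V (next use: never). Cache: [X N]
  12. access N: HIT. Next use of N: step 13. Cache: [X N]
  13. access N: HIT. Next use of N: step 14. Cache: [X N]
  14. access N: HIT. Next use of N: step 15. Cache: [X N]
  15. access N: HIT. Next use of N: step 16. Cache: [X N]
  16. access N: HIT. Next use of N: never. Cache: [X N]
Total: 11 hits, 5 misses, 3 evictions

Answer: 3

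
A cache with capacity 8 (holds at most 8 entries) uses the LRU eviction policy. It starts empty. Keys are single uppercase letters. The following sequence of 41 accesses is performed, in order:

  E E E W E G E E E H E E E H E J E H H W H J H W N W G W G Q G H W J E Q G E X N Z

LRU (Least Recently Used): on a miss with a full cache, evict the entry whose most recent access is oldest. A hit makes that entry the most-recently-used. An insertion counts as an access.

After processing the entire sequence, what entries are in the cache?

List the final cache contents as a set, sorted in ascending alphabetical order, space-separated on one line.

LRU simulation (capacity=8):
  1. access E: MISS. Cache (LRU->MRU): [E]
  2. access E: HIT. Cache (LRU->MRU): [E]
  3. access E: HIT. Cache (LRU->MRU): [E]
  4. access W: MISS. Cache (LRU->MRU): [E W]
  5. access E: HIT. Cache (LRU->MRU): [W E]
  6. access G: MISS. Cache (LRU->MRU): [W E G]
  7. access E: HIT. Cache (LRU->MRU): [W G E]
  8. access E: HIT. Cache (LRU->MRU): [W G E]
  9. access E: HIT. Cache (LRU->MRU): [W G E]
  10. access H: MISS. Cache (LRU->MRU): [W G E H]
  11. access E: HIT. Cache (LRU->MRU): [W G H E]
  12. access E: HIT. Cache (LRU->MRU): [W G H E]
  13. access E: HIT. Cache (LRU->MRU): [W G H E]
  14. access H: HIT. Cache (LRU->MRU): [W G E H]
  15. access E: HIT. Cache (LRU->MRU): [W G H E]
  16. access J: MISS. Cache (LRU->MRU): [W G H E J]
  17. access E: HIT. Cache (LRU->MRU): [W G H J E]
  18. access H: HIT. Cache (LRU->MRU): [W G J E H]
  19. access H: HIT. Cache (LRU->MRU): [W G J E H]
  20. access W: HIT. Cache (LRU->MRU): [G J E H W]
  21. access H: HIT. Cache (LRU->MRU): [G J E W H]
  22. access J: HIT. Cache (LRU->MRU): [G E W H J]
  23. access H: HIT. Cache (LRU->MRU): [G E W J H]
  24. access W: HIT. Cache (LRU->MRU): [G E J H W]
  25. access N: MISS. Cache (LRU->MRU): [G E J H W N]
  26. access W: HIT. Cache (LRU->MRU): [G E J H N W]
  27. access G: HIT. Cache (LRU->MRU): [E J H N W G]
  28. access W: HIT. Cache (LRU->MRU): [E J H N G W]
  29. access G: HIT. Cache (LRU->MRU): [E J H N W G]
  30. access Q: MISS. Cache (LRU->MRU): [E J H N W G Q]
  31. access G: HIT. Cache (LRU->MRU): [E J H N W Q G]
  32. access H: HIT. Cache (LRU->MRU): [E J N W Q G H]
  33. access W: HIT. Cache (LRU->MRU): [E J N Q G H W]
  34. access J: HIT. Cache (LRU->MRU): [E N Q G H W J]
  35. access E: HIT. Cache (LRU->MRU): [N Q G H W J E]
  36. access Q: HIT. Cache (LRU->MRU): [N G H W J E Q]
  37. access G: HIT. Cache (LRU->MRU): [N H W J E Q G]
  38. access E: HIT. Cache (LRU->MRU): [N H W J Q G E]
  39. access X: MISS. Cache (LRU->MRU): [N H W J Q G E X]
  40. access N: HIT. Cache (LRU->MRU): [H W J Q G E X N]
  41. access Z: MISS, evict H. Cache (LRU->MRU): [W J Q G E X N Z]
Total: 32 hits, 9 misses, 1 evictions

Answer: E G J N Q W X Z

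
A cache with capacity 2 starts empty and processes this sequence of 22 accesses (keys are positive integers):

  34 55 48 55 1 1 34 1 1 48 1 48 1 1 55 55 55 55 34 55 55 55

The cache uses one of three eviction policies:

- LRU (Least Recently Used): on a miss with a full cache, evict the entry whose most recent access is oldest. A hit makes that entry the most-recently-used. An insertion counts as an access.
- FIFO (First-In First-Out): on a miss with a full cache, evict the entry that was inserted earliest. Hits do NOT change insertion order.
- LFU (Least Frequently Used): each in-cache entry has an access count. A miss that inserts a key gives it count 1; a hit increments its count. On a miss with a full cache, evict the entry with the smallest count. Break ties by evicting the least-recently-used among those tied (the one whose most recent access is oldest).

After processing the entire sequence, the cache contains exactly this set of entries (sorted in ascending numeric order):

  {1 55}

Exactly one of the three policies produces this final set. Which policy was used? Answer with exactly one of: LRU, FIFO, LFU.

Answer: LFU

Derivation:
Simulating under each policy and comparing final sets:
  LRU: final set = {34 55} -> differs
  FIFO: final set = {34 55} -> differs
  LFU: final set = {1 55} -> MATCHES target
Only LFU produces the target set.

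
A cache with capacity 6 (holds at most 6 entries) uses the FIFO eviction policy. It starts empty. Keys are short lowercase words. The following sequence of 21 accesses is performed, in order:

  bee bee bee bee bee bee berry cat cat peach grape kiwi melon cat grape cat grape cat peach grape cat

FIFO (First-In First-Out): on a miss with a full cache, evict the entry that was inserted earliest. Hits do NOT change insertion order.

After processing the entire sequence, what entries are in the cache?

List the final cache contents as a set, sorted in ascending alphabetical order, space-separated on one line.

FIFO simulation (capacity=6):
  1. access bee: MISS. Cache (old->new): [bee]
  2. access bee: HIT. Cache (old->new): [bee]
  3. access bee: HIT. Cache (old->new): [bee]
  4. access bee: HIT. Cache (old->new): [bee]
  5. access bee: HIT. Cache (old->new): [bee]
  6. access bee: HIT. Cache (old->new): [bee]
  7. access berry: MISS. Cache (old->new): [bee berry]
  8. access cat: MISS. Cache (old->new): [bee berry cat]
  9. access cat: HIT. Cache (old->new): [bee berry cat]
  10. access peach: MISS. Cache (old->new): [bee berry cat peach]
  11. access grape: MISS. Cache (old->new): [bee berry cat peach grape]
  12. access kiwi: MISS. Cache (old->new): [bee berry cat peach grape kiwi]
  13. access melon: MISS, evict bee. Cache (old->new): [berry cat peach grape kiwi melon]
  14. access cat: HIT. Cache (old->new): [berry cat peach grape kiwi melon]
  15. access grape: HIT. Cache (old->new): [berry cat peach grape kiwi melon]
  16. access cat: HIT. Cache (old->new): [berry cat peach grape kiwi melon]
  17. access grape: HIT. Cache (old->new): [berry cat peach grape kiwi melon]
  18. access cat: HIT. Cache (old->new): [berry cat peach grape kiwi melon]
  19. access peach: HIT. Cache (old->new): [berry cat peach grape kiwi melon]
  20. access grape: HIT. Cache (old->new): [berry cat peach grape kiwi melon]
  21. access cat: HIT. Cache (old->new): [berry cat peach grape kiwi melon]
Total: 14 hits, 7 misses, 1 evictions

Answer: berry cat grape kiwi melon peach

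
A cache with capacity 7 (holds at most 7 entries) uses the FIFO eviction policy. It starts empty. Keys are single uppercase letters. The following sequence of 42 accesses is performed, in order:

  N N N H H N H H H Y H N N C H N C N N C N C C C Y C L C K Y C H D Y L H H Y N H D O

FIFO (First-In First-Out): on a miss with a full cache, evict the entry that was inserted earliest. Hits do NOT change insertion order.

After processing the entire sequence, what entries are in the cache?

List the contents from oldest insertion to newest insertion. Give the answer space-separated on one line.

Answer: H Y C L K D O

Derivation:
FIFO simulation (capacity=7):
  1. access N: MISS. Cache (old->new): [N]
  2. access N: HIT. Cache (old->new): [N]
  3. access N: HIT. Cache (old->new): [N]
  4. access H: MISS. Cache (old->new): [N H]
  5. access H: HIT. Cache (old->new): [N H]
  6. access N: HIT. Cache (old->new): [N H]
  7. access H: HIT. Cache (old->new): [N H]
  8. access H: HIT. Cache (old->new): [N H]
  9. access H: HIT. Cache (old->new): [N H]
  10. access Y: MISS. Cache (old->new): [N H Y]
  11. access H: HIT. Cache (old->new): [N H Y]
  12. access N: HIT. Cache (old->new): [N H Y]
  13. access N: HIT. Cache (old->new): [N H Y]
  14. access C: MISS. Cache (old->new): [N H Y C]
  15. access H: HIT. Cache (old->new): [N H Y C]
  16. access N: HIT. Cache (old->new): [N H Y C]
  17. access C: HIT. Cache (old->new): [N H Y C]
  18. access N: HIT. Cache (old->new): [N H Y C]
  19. access N: HIT. Cache (old->new): [N H Y C]
  20. access C: HIT. Cache (old->new): [N H Y C]
  21. access N: HIT. Cache (old->new): [N H Y C]
  22. access C: HIT. Cache (old->new): [N H Y C]
  23. access C: HIT. Cache (old->new): [N H Y C]
  24. access C: HIT. Cache (old->new): [N H Y C]
  25. access Y: HIT. Cache (old->new): [N H Y C]
  26. access C: HIT. Cache (old->new): [N H Y C]
  27. access L: MISS. Cache (old->new): [N H Y C L]
  28. access C: HIT. Cache (old->new): [N H Y C L]
  29. access K: MISS. Cache (old->new): [N H Y C L K]
  30. access Y: HIT. Cache (old->new): [N H Y C L K]
  31. access C: HIT. Cache (old->new): [N H Y C L K]
  32. access H: HIT. Cache (old->new): [N H Y C L K]
  33. access D: MISS. Cache (old->new): [N H Y C L K D]
  34. access Y: HIT. Cache (old->new): [N H Y C L K D]
  35. access L: HIT. Cache (old->new): [N H Y C L K D]
  36. access H: HIT. Cache (old->new): [N H Y C L K D]
  37. access H: HIT. Cache (old->new): [N H Y C L K D]
  38. access Y: HIT. Cache (old->new): [N H Y C L K D]
  39. access N: HIT. Cache (old->new): [N H Y C L K D]
  40. access H: HIT. Cache (old->new): [N H Y C L K D]
  41. access D: HIT. Cache (old->new): [N H Y C L K D]
  42. access O: MISS, evict N. Cache (old->new): [H Y C L K D O]
Total: 34 hits, 8 misses, 1 evictions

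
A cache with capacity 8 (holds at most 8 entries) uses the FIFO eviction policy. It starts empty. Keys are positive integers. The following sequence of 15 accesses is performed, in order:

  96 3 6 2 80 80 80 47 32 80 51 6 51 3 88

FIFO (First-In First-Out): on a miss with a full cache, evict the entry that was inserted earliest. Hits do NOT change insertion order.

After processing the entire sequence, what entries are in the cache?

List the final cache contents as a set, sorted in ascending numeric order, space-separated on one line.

FIFO simulation (capacity=8):
  1. access 96: MISS. Cache (old->new): [96]
  2. access 3: MISS. Cache (old->new): [96 3]
  3. access 6: MISS. Cache (old->new): [96 3 6]
  4. access 2: MISS. Cache (old->new): [96 3 6 2]
  5. access 80: MISS. Cache (old->new): [96 3 6 2 80]
  6. access 80: HIT. Cache (old->new): [96 3 6 2 80]
  7. access 80: HIT. Cache (old->new): [96 3 6 2 80]
  8. access 47: MISS. Cache (old->new): [96 3 6 2 80 47]
  9. access 32: MISS. Cache (old->new): [96 3 6 2 80 47 32]
  10. access 80: HIT. Cache (old->new): [96 3 6 2 80 47 32]
  11. access 51: MISS. Cache (old->new): [96 3 6 2 80 47 32 51]
  12. access 6: HIT. Cache (old->new): [96 3 6 2 80 47 32 51]
  13. access 51: HIT. Cache (old->new): [96 3 6 2 80 47 32 51]
  14. access 3: HIT. Cache (old->new): [96 3 6 2 80 47 32 51]
  15. access 88: MISS, evict 96. Cache (old->new): [3 6 2 80 47 32 51 88]
Total: 6 hits, 9 misses, 1 evictions

Answer: 2 3 6 32 47 51 80 88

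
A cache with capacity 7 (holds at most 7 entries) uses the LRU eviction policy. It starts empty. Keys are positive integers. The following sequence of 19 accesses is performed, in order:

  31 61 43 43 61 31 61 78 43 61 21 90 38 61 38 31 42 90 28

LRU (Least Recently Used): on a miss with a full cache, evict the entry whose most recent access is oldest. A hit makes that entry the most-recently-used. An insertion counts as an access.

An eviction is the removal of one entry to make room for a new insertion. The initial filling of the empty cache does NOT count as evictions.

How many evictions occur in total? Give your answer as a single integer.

Answer: 2

Derivation:
LRU simulation (capacity=7):
  1. access 31: MISS. Cache (LRU->MRU): [31]
  2. access 61: MISS. Cache (LRU->MRU): [31 61]
  3. access 43: MISS. Cache (LRU->MRU): [31 61 43]
  4. access 43: HIT. Cache (LRU->MRU): [31 61 43]
  5. access 61: HIT. Cache (LRU->MRU): [31 43 61]
  6. access 31: HIT. Cache (LRU->MRU): [43 61 31]
  7. access 61: HIT. Cache (LRU->MRU): [43 31 61]
  8. access 78: MISS. Cache (LRU->MRU): [43 31 61 78]
  9. access 43: HIT. Cache (LRU->MRU): [31 61 78 43]
  10. access 61: HIT. Cache (LRU->MRU): [31 78 43 61]
  11. access 21: MISS. Cache (LRU->MRU): [31 78 43 61 21]
  12. access 90: MISS. Cache (LRU->MRU): [31 78 43 61 21 90]
  13. access 38: MISS. Cache (LRU->MRU): [31 78 43 61 21 90 38]
  14. access 61: HIT. Cache (LRU->MRU): [31 78 43 21 90 38 61]
  15. access 38: HIT. Cache (LRU->MRU): [31 78 43 21 90 61 38]
  16. access 31: HIT. Cache (LRU->MRU): [78 43 21 90 61 38 31]
  17. access 42: MISS, evict 78. Cache (LRU->MRU): [43 21 90 61 38 31 42]
  18. access 90: HIT. Cache (LRU->MRU): [43 21 61 38 31 42 90]
  19. access 28: MISS, evict 43. Cache (LRU->MRU): [21 61 38 31 42 90 28]
Total: 10 hits, 9 misses, 2 evictions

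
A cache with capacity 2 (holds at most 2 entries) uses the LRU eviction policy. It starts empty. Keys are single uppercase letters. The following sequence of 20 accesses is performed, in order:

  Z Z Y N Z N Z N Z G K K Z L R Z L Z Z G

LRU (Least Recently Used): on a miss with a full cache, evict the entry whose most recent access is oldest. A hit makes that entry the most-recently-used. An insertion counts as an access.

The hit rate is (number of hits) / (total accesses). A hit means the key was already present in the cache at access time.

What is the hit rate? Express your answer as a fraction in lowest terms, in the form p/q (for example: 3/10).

Answer: 2/5

Derivation:
LRU simulation (capacity=2):
  1. access Z: MISS. Cache (LRU->MRU): [Z]
  2. access Z: HIT. Cache (LRU->MRU): [Z]
  3. access Y: MISS. Cache (LRU->MRU): [Z Y]
  4. access N: MISS, evict Z. Cache (LRU->MRU): [Y N]
  5. access Z: MISS, evict Y. Cache (LRU->MRU): [N Z]
  6. access N: HIT. Cache (LRU->MRU): [Z N]
  7. access Z: HIT. Cache (LRU->MRU): [N Z]
  8. access N: HIT. Cache (LRU->MRU): [Z N]
  9. access Z: HIT. Cache (LRU->MRU): [N Z]
  10. access G: MISS, evict N. Cache (LRU->MRU): [Z G]
  11. access K: MISS, evict Z. Cache (LRU->MRU): [G K]
  12. access K: HIT. Cache (LRU->MRU): [G K]
  13. access Z: MISS, evict G. Cache (LRU->MRU): [K Z]
  14. access L: MISS, evict K. Cache (LRU->MRU): [Z L]
  15. access R: MISS, evict Z. Cache (LRU->MRU): [L R]
  16. access Z: MISS, evict L. Cache (LRU->MRU): [R Z]
  17. access L: MISS, evict R. Cache (LRU->MRU): [Z L]
  18. access Z: HIT. Cache (LRU->MRU): [L Z]
  19. access Z: HIT. Cache (LRU->MRU): [L Z]
  20. access G: MISS, evict L. Cache (LRU->MRU): [Z G]
Total: 8 hits, 12 misses, 10 evictions

Hit rate = 8/20 = 2/5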